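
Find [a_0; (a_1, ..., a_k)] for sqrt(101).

[10; (20)]

Write x_i = (sqrt(101) + m_i)/d_i with (m_0, d_0) = (0, 1). a_0 = floor(sqrt(101)) = 10, since 10^2 = 100 <= 101 < 121 = 11^2.
Iterate m_{i+1} = d_i*a_i - m_i, d_{i+1} = (101 - m_{i+1}^2)/d_i, a_{i+1} = floor((a_0 + m_{i+1})/d_{i+1}):
  m_1 = 1*10 - 0 = 10, d_1 = (101 - 10^2)/1 = 1/1 = 1, a_1 = floor((10 + 10)/1) = 20.
  m_2 = 1*20 - 10 = 10, d_2 = (101 - 10^2)/1 = 1/1 = 1: (m_2, d_2) = (m_1, d_1) = (10, 1), so from here the quotient a_1 repeats; the period length is 1.
Hence the expansion of sqrt(101) is a_0 = 10 followed by the repeating block 20 (period 1).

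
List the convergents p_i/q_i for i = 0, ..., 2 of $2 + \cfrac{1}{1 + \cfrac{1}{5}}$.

Using the convergent recurrence p_i = a_i*p_{i-1} + p_{i-2}, q_i = a_i*q_{i-1} + q_{i-2} with p_{-2}=0, p_{-1}=1, q_{-2}=1, q_{-1}=0:
  i=0: a_0=2, p_0 = 2*1 + 0 = 2, q_0 = 2*0 + 1 = 1.
  i=1: a_1=1, p_1 = 1*2 + 1 = 3, q_1 = 1*1 + 0 = 1.
  i=2: a_2=5, p_2 = 5*3 + 2 = 17, q_2 = 5*1 + 1 = 6.

2/1, 3/1, 17/6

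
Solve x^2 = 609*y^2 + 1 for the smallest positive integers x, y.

First expand sqrt(609) as a continued fraction. With x_i = (sqrt(609) + m_i)/d_i and (m_0, d_0) = (0, 1): a_0 = floor(sqrt(609)) = 24, since 24^2 = 576 <= 609 < 625 = 25^2.
Iterate m_{i+1} = d_i*a_i - m_i, d_{i+1} = (609 - m_{i+1}^2)/d_i, a_{i+1} = floor((a_0 + m_{i+1})/d_{i+1}):
  m_1 = 1*24 - 0 = 24, d_1 = (609 - 24^2)/1 = 33/1 = 33, a_1 = floor((24 + 24)/33) = 1.
  m_2 = 33*1 - 24 = 9, d_2 = (609 - 9^2)/33 = 528/33 = 16, a_2 = floor((24 + 9)/16) = 2.
  m_3 = 16*2 - 9 = 23, d_3 = (609 - 23^2)/16 = 80/16 = 5, a_3 = floor((24 + 23)/5) = 9.
  m_4 = 5*9 - 23 = 22, d_4 = (609 - 22^2)/5 = 125/5 = 25, a_4 = floor((24 + 22)/25) = 1.
  m_5 = 25*1 - 22 = 3, d_5 = (609 - 3^2)/25 = 600/25 = 24, a_5 = floor((24 + 3)/24) = 1.
  m_6 = 24*1 - 3 = 21, d_6 = (609 - 21^2)/24 = 168/24 = 7, a_6 = floor((24 + 21)/7) = 6.
  m_7 = 7*6 - 21 = 21, d_7 = (609 - 21^2)/7 = 168/7 = 24, a_7 = floor((24 + 21)/24) = 1.
  m_8 = 24*1 - 21 = 3, d_8 = (609 - 3^2)/24 = 600/24 = 25, a_8 = floor((24 + 3)/25) = 1.
  m_9 = 25*1 - 3 = 22, d_9 = (609 - 22^2)/25 = 125/25 = 5, a_9 = floor((24 + 22)/5) = 9.
  m_10 = 5*9 - 22 = 23, d_10 = (609 - 23^2)/5 = 80/5 = 16, a_10 = floor((24 + 23)/16) = 2.
  m_11 = 16*2 - 23 = 9, d_11 = (609 - 9^2)/16 = 528/16 = 33, a_11 = floor((24 + 9)/33) = 1.
  m_12 = 33*1 - 9 = 24, d_12 = (609 - 24^2)/33 = 33/33 = 1, a_12 = floor((24 + 24)/1) = 48.
  m_13 = 1*48 - 24 = 24, d_13 = (609 - 24^2)/1 = 33/1 = 33: (m_13, d_13) = (m_1, d_1) = (24, 33), so from here the quotients repeat a_1, ..., a_12; the period length is 12.
So sqrt(609) = [24; (1, 2, 9, 1, 1, 6, 1, 1, 9, 2, 1, 48)] with period length k = 12.
k is even, so the fundamental solution of x^2 - 609y^2 = 1 is (p_{k-1}, q_{k-1}) = (p_11, q_11); compute convergents through index 11.
Convergents (p_i = a_i*p_{i-1} + p_{i-2}, q_i = a_i*q_{i-1} + q_{i-2} with p_{-2}=0, p_{-1}=1, q_{-2}=1, q_{-1}=0):
  i=0: a_0=24, p_0 = 24*1 + 0 = 24, q_0 = 24*0 + 1 = 1.
  i=1: a_1=1, p_1 = 1*24 + 1 = 25, q_1 = 1*1 + 0 = 1.
  i=2: a_2=2, p_2 = 2*25 + 24 = 74, q_2 = 2*1 + 1 = 3.
  i=3: a_3=9, p_3 = 9*74 + 25 = 691, q_3 = 9*3 + 1 = 28.
  i=4: a_4=1, p_4 = 1*691 + 74 = 765, q_4 = 1*28 + 3 = 31.
  i=5: a_5=1, p_5 = 1*765 + 691 = 1456, q_5 = 1*31 + 28 = 59.
  i=6: a_6=6, p_6 = 6*1456 + 765 = 9501, q_6 = 6*59 + 31 = 385.
  i=7: a_7=1, p_7 = 1*9501 + 1456 = 10957, q_7 = 1*385 + 59 = 444.
  i=8: a_8=1, p_8 = 1*10957 + 9501 = 20458, q_8 = 1*444 + 385 = 829.
  i=9: a_9=9, p_9 = 9*20458 + 10957 = 195079, q_9 = 9*829 + 444 = 7905.
  i=10: a_10=2, p_10 = 2*195079 + 20458 = 410616, q_10 = 2*7905 + 829 = 16639.
  i=11: a_11=1, p_11 = 1*410616 + 195079 = 605695, q_11 = 1*16639 + 7905 = 24544.
Check: 605695^2 - 609*24544^2 = 366866433025 - 366866433024 = 1, so (x, y) = (605695, 24544) solves the equation, and by the theorem it is the least positive solution.

(x, y) = (605695, 24544)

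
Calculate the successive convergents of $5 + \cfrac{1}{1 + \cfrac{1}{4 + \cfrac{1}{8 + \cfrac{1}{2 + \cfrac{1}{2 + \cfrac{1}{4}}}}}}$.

5/1, 6/1, 29/5, 238/41, 505/87, 1248/215, 5497/947

Using the convergent recurrence p_i = a_i*p_{i-1} + p_{i-2}, q_i = a_i*q_{i-1} + q_{i-2} with p_{-2}=0, p_{-1}=1, q_{-2}=1, q_{-1}=0:
  i=0: a_0=5, p_0 = 5*1 + 0 = 5, q_0 = 5*0 + 1 = 1.
  i=1: a_1=1, p_1 = 1*5 + 1 = 6, q_1 = 1*1 + 0 = 1.
  i=2: a_2=4, p_2 = 4*6 + 5 = 29, q_2 = 4*1 + 1 = 5.
  i=3: a_3=8, p_3 = 8*29 + 6 = 238, q_3 = 8*5 + 1 = 41.
  i=4: a_4=2, p_4 = 2*238 + 29 = 505, q_4 = 2*41 + 5 = 87.
  i=5: a_5=2, p_5 = 2*505 + 238 = 1248, q_5 = 2*87 + 41 = 215.
  i=6: a_6=4, p_6 = 4*1248 + 505 = 5497, q_6 = 4*215 + 87 = 947.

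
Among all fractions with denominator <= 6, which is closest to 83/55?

3/2

Expand x = 83/55 as a continued fraction with the Euclidean algorithm:
  83 = 1*55 + 28, so a_0 = 1.
  55 = 1*28 + 27, so a_1 = 1.
  28 = 1*27 + 1, so a_2 = 1.
  27 = 27*1 + 0, so a_3 = 27.
so x = [1; 1, 1, 27].
Convergents (p_i = a_i*p_{i-1} + p_{i-2}, q_i = a_i*q_{i-1} + q_{i-2} with p_{-2}=0, p_{-1}=1, q_{-2}=1, q_{-1}=0), until the denominator exceeds 6:
  i=0: a_0=1, p_0 = 1*1 + 0 = 1, q_0 = 1*0 + 1 = 1.
  i=1: a_1=1, p_1 = 1*1 + 1 = 2, q_1 = 1*1 + 0 = 1.
  i=2: a_2=1, p_2 = 1*2 + 1 = 3, q_2 = 1*1 + 1 = 2.
  i=3: a_3=27, p_3 = 27*3 + 2 = 83, q_3 = 27*2 + 1 = 55.
q_3 = 55 > 6, so the last convergent with denominator <= 6 is p_2/q_2 = 3/2.
The closest fraction with denominator <= 6 is either p_2/q_2 or the intermediate fraction (k*p_2 + p_1)/(k*q_2 + q_1) with the largest k >= 1 whose denominator stays <= 6; these approach x as k grows, and every other convergent or intermediate fraction in range is farther away.
Largest k: floor((6 - q_1)/q_2) = floor((6 - 1)/2) = 2.
That gives (2*3 + 2)/(2*2 + 1) = 8/5.
Compare the errors: |x - 3/2| = |83*2 - 3*55|/(55*2) = 1/110, and |x - 8/5| = |83*5 - 8*55|/(55*5) = 25/275.
Cross-multiplying, 1*275 = 275 < 2750 = 25*110, so 1/110 is smaller: the convergent 3/2 is closer to x than 8/5.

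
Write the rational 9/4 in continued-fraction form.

Run the Euclidean algorithm on 9 and 4; the successive quotients are the partial quotients a_0, a_1, ... (each step inverts the fractional part left over by the previous one):
  9 = 2*4 + 1, so a_0 = 2.
  4 = 4*1 + 0, so a_1 = 4.
The remainder reaches 0 after 2 divisions, so the expansion has 2 partial quotients, read off in order.

[2; 4]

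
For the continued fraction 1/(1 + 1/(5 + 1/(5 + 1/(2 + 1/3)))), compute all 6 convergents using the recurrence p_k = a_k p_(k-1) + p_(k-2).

0/1, 1/1, 5/6, 26/31, 57/68, 197/235

Using the convergent recurrence p_i = a_i*p_{i-1} + p_{i-2}, q_i = a_i*q_{i-1} + q_{i-2} with p_{-2}=0, p_{-1}=1, q_{-2}=1, q_{-1}=0:
  i=0: a_0=0, p_0 = 0*1 + 0 = 0, q_0 = 0*0 + 1 = 1.
  i=1: a_1=1, p_1 = 1*0 + 1 = 1, q_1 = 1*1 + 0 = 1.
  i=2: a_2=5, p_2 = 5*1 + 0 = 5, q_2 = 5*1 + 1 = 6.
  i=3: a_3=5, p_3 = 5*5 + 1 = 26, q_3 = 5*6 + 1 = 31.
  i=4: a_4=2, p_4 = 2*26 + 5 = 57, q_4 = 2*31 + 6 = 68.
  i=5: a_5=3, p_5 = 3*57 + 26 = 197, q_5 = 3*68 + 31 = 235.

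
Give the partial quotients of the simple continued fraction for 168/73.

[2; 3, 3, 7]

Run the Euclidean algorithm on 168 and 73; the successive quotients are the partial quotients a_0, a_1, ... (each step inverts the fractional part left over by the previous one):
  168 = 2*73 + 22, so a_0 = 2.
  73 = 3*22 + 7, so a_1 = 3.
  22 = 3*7 + 1, so a_2 = 3.
  7 = 7*1 + 0, so a_3 = 7.
The remainder reaches 0 after 4 divisions, so the expansion has 4 partial quotients, read off in order.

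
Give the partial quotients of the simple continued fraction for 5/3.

[1; 1, 2]

Run the Euclidean algorithm on 5 and 3; the successive quotients are the partial quotients a_0, a_1, ... (each step inverts the fractional part left over by the previous one):
  5 = 1*3 + 2, so a_0 = 1.
  3 = 1*2 + 1, so a_1 = 1.
  2 = 2*1 + 0, so a_2 = 2.
The remainder reaches 0 after 3 divisions, so the expansion has 3 partial quotients, read off in order.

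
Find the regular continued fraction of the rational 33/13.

Run the Euclidean algorithm on 33 and 13; the successive quotients are the partial quotients a_0, a_1, ... (each step inverts the fractional part left over by the previous one):
  33 = 2*13 + 7, so a_0 = 2.
  13 = 1*7 + 6, so a_1 = 1.
  7 = 1*6 + 1, so a_2 = 1.
  6 = 6*1 + 0, so a_3 = 6.
The remainder reaches 0 after 4 divisions, so the expansion has 4 partial quotients, read off in order.

[2; 1, 1, 6]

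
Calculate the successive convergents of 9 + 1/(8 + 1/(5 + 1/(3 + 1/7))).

Using the convergent recurrence p_i = a_i*p_{i-1} + p_{i-2}, q_i = a_i*q_{i-1} + q_{i-2} with p_{-2}=0, p_{-1}=1, q_{-2}=1, q_{-1}=0:
  i=0: a_0=9, p_0 = 9*1 + 0 = 9, q_0 = 9*0 + 1 = 1.
  i=1: a_1=8, p_1 = 8*9 + 1 = 73, q_1 = 8*1 + 0 = 8.
  i=2: a_2=5, p_2 = 5*73 + 9 = 374, q_2 = 5*8 + 1 = 41.
  i=3: a_3=3, p_3 = 3*374 + 73 = 1195, q_3 = 3*41 + 8 = 131.
  i=4: a_4=7, p_4 = 7*1195 + 374 = 8739, q_4 = 7*131 + 41 = 958.

9/1, 73/8, 374/41, 1195/131, 8739/958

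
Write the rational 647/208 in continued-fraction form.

[3; 9, 23]

Run the Euclidean algorithm on 647 and 208; the successive quotients are the partial quotients a_0, a_1, ... (each step inverts the fractional part left over by the previous one):
  647 = 3*208 + 23, so a_0 = 3.
  208 = 9*23 + 1, so a_1 = 9.
  23 = 23*1 + 0, so a_2 = 23.
The remainder reaches 0 after 3 divisions, so the expansion has 3 partial quotients, read off in order.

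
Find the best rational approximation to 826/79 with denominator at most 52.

481/46

Expand x = 826/79 as a continued fraction with the Euclidean algorithm:
  826 = 10*79 + 36, so a_0 = 10.
  79 = 2*36 + 7, so a_1 = 2.
  36 = 5*7 + 1, so a_2 = 5.
  7 = 7*1 + 0, so a_3 = 7.
so x = [10; 2, 5, 7].
Convergents (p_i = a_i*p_{i-1} + p_{i-2}, q_i = a_i*q_{i-1} + q_{i-2} with p_{-2}=0, p_{-1}=1, q_{-2}=1, q_{-1}=0), until the denominator exceeds 52:
  i=0: a_0=10, p_0 = 10*1 + 0 = 10, q_0 = 10*0 + 1 = 1.
  i=1: a_1=2, p_1 = 2*10 + 1 = 21, q_1 = 2*1 + 0 = 2.
  i=2: a_2=5, p_2 = 5*21 + 10 = 115, q_2 = 5*2 + 1 = 11.
  i=3: a_3=7, p_3 = 7*115 + 21 = 826, q_3 = 7*11 + 2 = 79.
q_3 = 79 > 52, so the last convergent with denominator <= 52 is p_2/q_2 = 115/11.
The closest fraction with denominator <= 52 is either p_2/q_2 or the intermediate fraction (k*p_2 + p_1)/(k*q_2 + q_1) with the largest k >= 1 whose denominator stays <= 52; these approach x as k grows, and every other convergent or intermediate fraction in range is farther away.
Largest k: floor((52 - q_1)/q_2) = floor((52 - 2)/11) = 4.
That gives (4*115 + 21)/(4*11 + 2) = 481/46.
Compare the errors: |x - 115/11| = |826*11 - 115*79|/(79*11) = 1/869, and |x - 481/46| = |826*46 - 481*79|/(79*46) = 3/3634.
Cross-multiplying, 3*869 = 2607 < 3634 = 1*3634, so 3/3634 is smaller: the intermediate fraction 481/46 is closer to x than 115/11.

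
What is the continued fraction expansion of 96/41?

Run the Euclidean algorithm on 96 and 41; the successive quotients are the partial quotients a_0, a_1, ... (each step inverts the fractional part left over by the previous one):
  96 = 2*41 + 14, so a_0 = 2.
  41 = 2*14 + 13, so a_1 = 2.
  14 = 1*13 + 1, so a_2 = 1.
  13 = 13*1 + 0, so a_3 = 13.
The remainder reaches 0 after 4 divisions, so the expansion has 4 partial quotients, read off in order.

[2; 2, 1, 13]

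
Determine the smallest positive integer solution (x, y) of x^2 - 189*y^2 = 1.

(x, y) = (55, 4)

First expand sqrt(189) as a continued fraction. With x_i = (sqrt(189) + m_i)/d_i and (m_0, d_0) = (0, 1): a_0 = floor(sqrt(189)) = 13, since 13^2 = 169 <= 189 < 196 = 14^2.
Iterate m_{i+1} = d_i*a_i - m_i, d_{i+1} = (189 - m_{i+1}^2)/d_i, a_{i+1} = floor((a_0 + m_{i+1})/d_{i+1}):
  m_1 = 1*13 - 0 = 13, d_1 = (189 - 13^2)/1 = 20/1 = 20, a_1 = floor((13 + 13)/20) = 1.
  m_2 = 20*1 - 13 = 7, d_2 = (189 - 7^2)/20 = 140/20 = 7, a_2 = floor((13 + 7)/7) = 2.
  m_3 = 7*2 - 7 = 7, d_3 = (189 - 7^2)/7 = 140/7 = 20, a_3 = floor((13 + 7)/20) = 1.
  m_4 = 20*1 - 7 = 13, d_4 = (189 - 13^2)/20 = 20/20 = 1, a_4 = floor((13 + 13)/1) = 26.
  m_5 = 1*26 - 13 = 13, d_5 = (189 - 13^2)/1 = 20/1 = 20: (m_5, d_5) = (m_1, d_1) = (13, 20), so from here the quotients repeat a_1, ..., a_4; the period length is 4.
So sqrt(189) = [13; (1, 2, 1, 26)] with period length k = 4.
k is even, so the fundamental solution of x^2 - 189y^2 = 1 is (p_{k-1}, q_{k-1}) = (p_3, q_3); compute convergents through index 3.
Convergents (p_i = a_i*p_{i-1} + p_{i-2}, q_i = a_i*q_{i-1} + q_{i-2} with p_{-2}=0, p_{-1}=1, q_{-2}=1, q_{-1}=0):
  i=0: a_0=13, p_0 = 13*1 + 0 = 13, q_0 = 13*0 + 1 = 1.
  i=1: a_1=1, p_1 = 1*13 + 1 = 14, q_1 = 1*1 + 0 = 1.
  i=2: a_2=2, p_2 = 2*14 + 13 = 41, q_2 = 2*1 + 1 = 3.
  i=3: a_3=1, p_3 = 1*41 + 14 = 55, q_3 = 1*3 + 1 = 4.
Check: 55^2 - 189*4^2 = 3025 - 3024 = 1, so (x, y) = (55, 4) solves the equation, and by the theorem it is the least positive solution.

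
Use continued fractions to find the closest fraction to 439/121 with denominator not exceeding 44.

156/43

Expand x = 439/121 as a continued fraction with the Euclidean algorithm:
  439 = 3*121 + 76, so a_0 = 3.
  121 = 1*76 + 45, so a_1 = 1.
  76 = 1*45 + 31, so a_2 = 1.
  45 = 1*31 + 14, so a_3 = 1.
  31 = 2*14 + 3, so a_4 = 2.
  14 = 4*3 + 2, so a_5 = 4.
  3 = 1*2 + 1, so a_6 = 1.
  2 = 2*1 + 0, so a_7 = 2.
so x = [3; 1, 1, 1, 2, 4, 1, 2].
Convergents (p_i = a_i*p_{i-1} + p_{i-2}, q_i = a_i*q_{i-1} + q_{i-2} with p_{-2}=0, p_{-1}=1, q_{-2}=1, q_{-1}=0), until the denominator exceeds 44:
  i=0: a_0=3, p_0 = 3*1 + 0 = 3, q_0 = 3*0 + 1 = 1.
  i=1: a_1=1, p_1 = 1*3 + 1 = 4, q_1 = 1*1 + 0 = 1.
  i=2: a_2=1, p_2 = 1*4 + 3 = 7, q_2 = 1*1 + 1 = 2.
  i=3: a_3=1, p_3 = 1*7 + 4 = 11, q_3 = 1*2 + 1 = 3.
  i=4: a_4=2, p_4 = 2*11 + 7 = 29, q_4 = 2*3 + 2 = 8.
  i=5: a_5=4, p_5 = 4*29 + 11 = 127, q_5 = 4*8 + 3 = 35.
  i=6: a_6=1, p_6 = 1*127 + 29 = 156, q_6 = 1*35 + 8 = 43.
  i=7: a_7=2, p_7 = 2*156 + 127 = 439, q_7 = 2*43 + 35 = 121.
q_7 = 121 > 44, so the last convergent with denominator <= 44 is p_6/q_6 = 156/43.
The closest fraction with denominator <= 44 is either p_6/q_6 or the intermediate fraction (k*p_6 + p_5)/(k*q_6 + q_5) with the largest k >= 1 whose denominator stays <= 44; these approach x as k grows, and every other convergent or intermediate fraction in range is farther away.
Largest k: floor((44 - q_5)/q_6) = floor((44 - 35)/43) = 0.
Since k = 0, no intermediate fraction beyond p_6/q_6 has denominator <= 44, so the convergent 156/43 is the closest (its error is |439*43 - 156*121|/(121*43) = 1/5203).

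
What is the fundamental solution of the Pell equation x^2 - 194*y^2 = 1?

First expand sqrt(194) as a continued fraction. With x_i = (sqrt(194) + m_i)/d_i and (m_0, d_0) = (0, 1): a_0 = floor(sqrt(194)) = 13, since 13^2 = 169 <= 194 < 196 = 14^2.
Iterate m_{i+1} = d_i*a_i - m_i, d_{i+1} = (194 - m_{i+1}^2)/d_i, a_{i+1} = floor((a_0 + m_{i+1})/d_{i+1}):
  m_1 = 1*13 - 0 = 13, d_1 = (194 - 13^2)/1 = 25/1 = 25, a_1 = floor((13 + 13)/25) = 1.
  m_2 = 25*1 - 13 = 12, d_2 = (194 - 12^2)/25 = 50/25 = 2, a_2 = floor((13 + 12)/2) = 12.
  m_3 = 2*12 - 12 = 12, d_3 = (194 - 12^2)/2 = 50/2 = 25, a_3 = floor((13 + 12)/25) = 1.
  m_4 = 25*1 - 12 = 13, d_4 = (194 - 13^2)/25 = 25/25 = 1, a_4 = floor((13 + 13)/1) = 26.
  m_5 = 1*26 - 13 = 13, d_5 = (194 - 13^2)/1 = 25/1 = 25: (m_5, d_5) = (m_1, d_1) = (13, 25), so from here the quotients repeat a_1, ..., a_4; the period length is 4.
So sqrt(194) = [13; (1, 12, 1, 26)] with period length k = 4.
k is even, so the fundamental solution of x^2 - 194y^2 = 1 is (p_{k-1}, q_{k-1}) = (p_3, q_3); compute convergents through index 3.
Convergents (p_i = a_i*p_{i-1} + p_{i-2}, q_i = a_i*q_{i-1} + q_{i-2} with p_{-2}=0, p_{-1}=1, q_{-2}=1, q_{-1}=0):
  i=0: a_0=13, p_0 = 13*1 + 0 = 13, q_0 = 13*0 + 1 = 1.
  i=1: a_1=1, p_1 = 1*13 + 1 = 14, q_1 = 1*1 + 0 = 1.
  i=2: a_2=12, p_2 = 12*14 + 13 = 181, q_2 = 12*1 + 1 = 13.
  i=3: a_3=1, p_3 = 1*181 + 14 = 195, q_3 = 1*13 + 1 = 14.
Check: 195^2 - 194*14^2 = 38025 - 38024 = 1, so (x, y) = (195, 14) solves the equation, and by the theorem it is the least positive solution.

(x, y) = (195, 14)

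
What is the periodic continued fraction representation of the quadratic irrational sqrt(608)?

Write x_i = (sqrt(608) + m_i)/d_i with (m_0, d_0) = (0, 1). a_0 = floor(sqrt(608)) = 24, since 24^2 = 576 <= 608 < 625 = 25^2.
Iterate m_{i+1} = d_i*a_i - m_i, d_{i+1} = (608 - m_{i+1}^2)/d_i, a_{i+1} = floor((a_0 + m_{i+1})/d_{i+1}):
  m_1 = 1*24 - 0 = 24, d_1 = (608 - 24^2)/1 = 32/1 = 32, a_1 = floor((24 + 24)/32) = 1.
  m_2 = 32*1 - 24 = 8, d_2 = (608 - 8^2)/32 = 544/32 = 17, a_2 = floor((24 + 8)/17) = 1.
  m_3 = 17*1 - 8 = 9, d_3 = (608 - 9^2)/17 = 527/17 = 31, a_3 = floor((24 + 9)/31) = 1.
  m_4 = 31*1 - 9 = 22, d_4 = (608 - 22^2)/31 = 124/31 = 4, a_4 = floor((24 + 22)/4) = 11.
  m_5 = 4*11 - 22 = 22, d_5 = (608 - 22^2)/4 = 124/4 = 31, a_5 = floor((24 + 22)/31) = 1.
  m_6 = 31*1 - 22 = 9, d_6 = (608 - 9^2)/31 = 527/31 = 17, a_6 = floor((24 + 9)/17) = 1.
  m_7 = 17*1 - 9 = 8, d_7 = (608 - 8^2)/17 = 544/17 = 32, a_7 = floor((24 + 8)/32) = 1.
  m_8 = 32*1 - 8 = 24, d_8 = (608 - 24^2)/32 = 32/32 = 1, a_8 = floor((24 + 24)/1) = 48.
  m_9 = 1*48 - 24 = 24, d_9 = (608 - 24^2)/1 = 32/1 = 32: (m_9, d_9) = (m_1, d_1) = (24, 32), so from here the quotients repeat a_1, ..., a_8; the period length is 8.
Hence the expansion of sqrt(608) is a_0 = 24 followed by the repeating block 1, 1, 1, 11, 1, 1, 1, 48 (period 8).

[24; (1, 1, 1, 11, 1, 1, 1, 48)]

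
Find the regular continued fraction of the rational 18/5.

[3; 1, 1, 2]

Run the Euclidean algorithm on 18 and 5; the successive quotients are the partial quotients a_0, a_1, ... (each step inverts the fractional part left over by the previous one):
  18 = 3*5 + 3, so a_0 = 3.
  5 = 1*3 + 2, so a_1 = 1.
  3 = 1*2 + 1, so a_2 = 1.
  2 = 2*1 + 0, so a_3 = 2.
The remainder reaches 0 after 4 divisions, so the expansion has 4 partial quotients, read off in order.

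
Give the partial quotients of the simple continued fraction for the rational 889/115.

Run the Euclidean algorithm on 889 and 115; the successive quotients are the partial quotients a_0, a_1, ... (each step inverts the fractional part left over by the previous one):
  889 = 7*115 + 84, so a_0 = 7.
  115 = 1*84 + 31, so a_1 = 1.
  84 = 2*31 + 22, so a_2 = 2.
  31 = 1*22 + 9, so a_3 = 1.
  22 = 2*9 + 4, so a_4 = 2.
  9 = 2*4 + 1, so a_5 = 2.
  4 = 4*1 + 0, so a_6 = 4.
The remainder reaches 0 after 7 divisions, so the expansion has 7 partial quotients, read off in order.

[7; 1, 2, 1, 2, 2, 4]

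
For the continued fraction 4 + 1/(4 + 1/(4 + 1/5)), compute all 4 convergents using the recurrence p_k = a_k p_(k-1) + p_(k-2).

Using the convergent recurrence p_i = a_i*p_{i-1} + p_{i-2}, q_i = a_i*q_{i-1} + q_{i-2} with p_{-2}=0, p_{-1}=1, q_{-2}=1, q_{-1}=0:
  i=0: a_0=4, p_0 = 4*1 + 0 = 4, q_0 = 4*0 + 1 = 1.
  i=1: a_1=4, p_1 = 4*4 + 1 = 17, q_1 = 4*1 + 0 = 4.
  i=2: a_2=4, p_2 = 4*17 + 4 = 72, q_2 = 4*4 + 1 = 17.
  i=3: a_3=5, p_3 = 5*72 + 17 = 377, q_3 = 5*17 + 4 = 89.

4/1, 17/4, 72/17, 377/89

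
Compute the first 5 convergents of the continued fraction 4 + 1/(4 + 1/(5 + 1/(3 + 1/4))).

Using the convergent recurrence p_i = a_i*p_{i-1} + p_{i-2}, q_i = a_i*q_{i-1} + q_{i-2} with p_{-2}=0, p_{-1}=1, q_{-2}=1, q_{-1}=0:
  i=0: a_0=4, p_0 = 4*1 + 0 = 4, q_0 = 4*0 + 1 = 1.
  i=1: a_1=4, p_1 = 4*4 + 1 = 17, q_1 = 4*1 + 0 = 4.
  i=2: a_2=5, p_2 = 5*17 + 4 = 89, q_2 = 5*4 + 1 = 21.
  i=3: a_3=3, p_3 = 3*89 + 17 = 284, q_3 = 3*21 + 4 = 67.
  i=4: a_4=4, p_4 = 4*284 + 89 = 1225, q_4 = 4*67 + 21 = 289.

4/1, 17/4, 89/21, 284/67, 1225/289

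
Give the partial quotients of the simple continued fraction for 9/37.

[0; 4, 9]

Run the Euclidean algorithm on 9 and 37; the successive quotients are the partial quotients a_0, a_1, ... (each step inverts the fractional part left over by the previous one):
  9 = 0*37 + 9, so a_0 = 0.
  37 = 4*9 + 1, so a_1 = 4.
  9 = 9*1 + 0, so a_2 = 9.
The remainder reaches 0 after 3 divisions, so the expansion has 3 partial quotients, read off in order.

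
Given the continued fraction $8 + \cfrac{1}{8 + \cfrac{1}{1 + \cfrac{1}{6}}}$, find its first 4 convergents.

Using the convergent recurrence p_i = a_i*p_{i-1} + p_{i-2}, q_i = a_i*q_{i-1} + q_{i-2} with p_{-2}=0, p_{-1}=1, q_{-2}=1, q_{-1}=0:
  i=0: a_0=8, p_0 = 8*1 + 0 = 8, q_0 = 8*0 + 1 = 1.
  i=1: a_1=8, p_1 = 8*8 + 1 = 65, q_1 = 8*1 + 0 = 8.
  i=2: a_2=1, p_2 = 1*65 + 8 = 73, q_2 = 1*8 + 1 = 9.
  i=3: a_3=6, p_3 = 6*73 + 65 = 503, q_3 = 6*9 + 8 = 62.

8/1, 65/8, 73/9, 503/62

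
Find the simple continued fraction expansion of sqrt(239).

[15; (2, 5, 1, 2, 4, 15, 4, 2, 1, 5, 2, 30)]

Write x_i = (sqrt(239) + m_i)/d_i with (m_0, d_0) = (0, 1). a_0 = floor(sqrt(239)) = 15, since 15^2 = 225 <= 239 < 256 = 16^2.
Iterate m_{i+1} = d_i*a_i - m_i, d_{i+1} = (239 - m_{i+1}^2)/d_i, a_{i+1} = floor((a_0 + m_{i+1})/d_{i+1}):
  m_1 = 1*15 - 0 = 15, d_1 = (239 - 15^2)/1 = 14/1 = 14, a_1 = floor((15 + 15)/14) = 2.
  m_2 = 14*2 - 15 = 13, d_2 = (239 - 13^2)/14 = 70/14 = 5, a_2 = floor((15 + 13)/5) = 5.
  m_3 = 5*5 - 13 = 12, d_3 = (239 - 12^2)/5 = 95/5 = 19, a_3 = floor((15 + 12)/19) = 1.
  m_4 = 19*1 - 12 = 7, d_4 = (239 - 7^2)/19 = 190/19 = 10, a_4 = floor((15 + 7)/10) = 2.
  m_5 = 10*2 - 7 = 13, d_5 = (239 - 13^2)/10 = 70/10 = 7, a_5 = floor((15 + 13)/7) = 4.
  m_6 = 7*4 - 13 = 15, d_6 = (239 - 15^2)/7 = 14/7 = 2, a_6 = floor((15 + 15)/2) = 15.
  m_7 = 2*15 - 15 = 15, d_7 = (239 - 15^2)/2 = 14/2 = 7, a_7 = floor((15 + 15)/7) = 4.
  m_8 = 7*4 - 15 = 13, d_8 = (239 - 13^2)/7 = 70/7 = 10, a_8 = floor((15 + 13)/10) = 2.
  m_9 = 10*2 - 13 = 7, d_9 = (239 - 7^2)/10 = 190/10 = 19, a_9 = floor((15 + 7)/19) = 1.
  m_10 = 19*1 - 7 = 12, d_10 = (239 - 12^2)/19 = 95/19 = 5, a_10 = floor((15 + 12)/5) = 5.
  m_11 = 5*5 - 12 = 13, d_11 = (239 - 13^2)/5 = 70/5 = 14, a_11 = floor((15 + 13)/14) = 2.
  m_12 = 14*2 - 13 = 15, d_12 = (239 - 15^2)/14 = 14/14 = 1, a_12 = floor((15 + 15)/1) = 30.
  m_13 = 1*30 - 15 = 15, d_13 = (239 - 15^2)/1 = 14/1 = 14: (m_13, d_13) = (m_1, d_1) = (15, 14), so from here the quotients repeat a_1, ..., a_12; the period length is 12.
Hence the expansion of sqrt(239) is a_0 = 15 followed by the repeating block 2, 5, 1, 2, 4, 15, 4, 2, 1, 5, 2, 30 (period 12).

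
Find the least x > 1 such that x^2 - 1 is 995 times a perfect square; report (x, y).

(x, y) = (8835999, 280120)

First expand sqrt(995) as a continued fraction. With x_i = (sqrt(995) + m_i)/d_i and (m_0, d_0) = (0, 1): a_0 = floor(sqrt(995)) = 31, since 31^2 = 961 <= 995 < 1024 = 32^2.
Iterate m_{i+1} = d_i*a_i - m_i, d_{i+1} = (995 - m_{i+1}^2)/d_i, a_{i+1} = floor((a_0 + m_{i+1})/d_{i+1}):
  m_1 = 1*31 - 0 = 31, d_1 = (995 - 31^2)/1 = 34/1 = 34, a_1 = floor((31 + 31)/34) = 1.
  m_2 = 34*1 - 31 = 3, d_2 = (995 - 3^2)/34 = 986/34 = 29, a_2 = floor((31 + 3)/29) = 1.
  m_3 = 29*1 - 3 = 26, d_3 = (995 - 26^2)/29 = 319/29 = 11, a_3 = floor((31 + 26)/11) = 5.
  m_4 = 11*5 - 26 = 29, d_4 = (995 - 29^2)/11 = 154/11 = 14, a_4 = floor((31 + 29)/14) = 4.
  m_5 = 14*4 - 29 = 27, d_5 = (995 - 27^2)/14 = 266/14 = 19, a_5 = floor((31 + 27)/19) = 3.
  m_6 = 19*3 - 27 = 30, d_6 = (995 - 30^2)/19 = 95/19 = 5, a_6 = floor((31 + 30)/5) = 12.
  m_7 = 5*12 - 30 = 30, d_7 = (995 - 30^2)/5 = 95/5 = 19, a_7 = floor((31 + 30)/19) = 3.
  m_8 = 19*3 - 30 = 27, d_8 = (995 - 27^2)/19 = 266/19 = 14, a_8 = floor((31 + 27)/14) = 4.
  m_9 = 14*4 - 27 = 29, d_9 = (995 - 29^2)/14 = 154/14 = 11, a_9 = floor((31 + 29)/11) = 5.
  m_10 = 11*5 - 29 = 26, d_10 = (995 - 26^2)/11 = 319/11 = 29, a_10 = floor((31 + 26)/29) = 1.
  m_11 = 29*1 - 26 = 3, d_11 = (995 - 3^2)/29 = 986/29 = 34, a_11 = floor((31 + 3)/34) = 1.
  m_12 = 34*1 - 3 = 31, d_12 = (995 - 31^2)/34 = 34/34 = 1, a_12 = floor((31 + 31)/1) = 62.
  m_13 = 1*62 - 31 = 31, d_13 = (995 - 31^2)/1 = 34/1 = 34: (m_13, d_13) = (m_1, d_1) = (31, 34), so from here the quotients repeat a_1, ..., a_12; the period length is 12.
So sqrt(995) = [31; (1, 1, 5, 4, 3, 12, 3, 4, 5, 1, 1, 62)] with period length k = 12.
k is even, so the fundamental solution of x^2 - 995y^2 = 1 is (p_{k-1}, q_{k-1}) = (p_11, q_11); compute convergents through index 11.
Convergents (p_i = a_i*p_{i-1} + p_{i-2}, q_i = a_i*q_{i-1} + q_{i-2} with p_{-2}=0, p_{-1}=1, q_{-2}=1, q_{-1}=0):
  i=0: a_0=31, p_0 = 31*1 + 0 = 31, q_0 = 31*0 + 1 = 1.
  i=1: a_1=1, p_1 = 1*31 + 1 = 32, q_1 = 1*1 + 0 = 1.
  i=2: a_2=1, p_2 = 1*32 + 31 = 63, q_2 = 1*1 + 1 = 2.
  i=3: a_3=5, p_3 = 5*63 + 32 = 347, q_3 = 5*2 + 1 = 11.
  i=4: a_4=4, p_4 = 4*347 + 63 = 1451, q_4 = 4*11 + 2 = 46.
  i=5: a_5=3, p_5 = 3*1451 + 347 = 4700, q_5 = 3*46 + 11 = 149.
  i=6: a_6=12, p_6 = 12*4700 + 1451 = 57851, q_6 = 12*149 + 46 = 1834.
  i=7: a_7=3, p_7 = 3*57851 + 4700 = 178253, q_7 = 3*1834 + 149 = 5651.
  i=8: a_8=4, p_8 = 4*178253 + 57851 = 770863, q_8 = 4*5651 + 1834 = 24438.
  i=9: a_9=5, p_9 = 5*770863 + 178253 = 4032568, q_9 = 5*24438 + 5651 = 127841.
  i=10: a_10=1, p_10 = 1*4032568 + 770863 = 4803431, q_10 = 1*127841 + 24438 = 152279.
  i=11: a_11=1, p_11 = 1*4803431 + 4032568 = 8835999, q_11 = 1*152279 + 127841 = 280120.
Check: 8835999^2 - 995*280120^2 = 78074878328001 - 78074878328000 = 1, so (x, y) = (8835999, 280120) solves the equation, and by the theorem it is the least positive solution.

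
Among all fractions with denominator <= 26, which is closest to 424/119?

57/16

Expand x = 424/119 as a continued fraction with the Euclidean algorithm:
  424 = 3*119 + 67, so a_0 = 3.
  119 = 1*67 + 52, so a_1 = 1.
  67 = 1*52 + 15, so a_2 = 1.
  52 = 3*15 + 7, so a_3 = 3.
  15 = 2*7 + 1, so a_4 = 2.
  7 = 7*1 + 0, so a_5 = 7.
so x = [3; 1, 1, 3, 2, 7].
Convergents (p_i = a_i*p_{i-1} + p_{i-2}, q_i = a_i*q_{i-1} + q_{i-2} with p_{-2}=0, p_{-1}=1, q_{-2}=1, q_{-1}=0), until the denominator exceeds 26:
  i=0: a_0=3, p_0 = 3*1 + 0 = 3, q_0 = 3*0 + 1 = 1.
  i=1: a_1=1, p_1 = 1*3 + 1 = 4, q_1 = 1*1 + 0 = 1.
  i=2: a_2=1, p_2 = 1*4 + 3 = 7, q_2 = 1*1 + 1 = 2.
  i=3: a_3=3, p_3 = 3*7 + 4 = 25, q_3 = 3*2 + 1 = 7.
  i=4: a_4=2, p_4 = 2*25 + 7 = 57, q_4 = 2*7 + 2 = 16.
  i=5: a_5=7, p_5 = 7*57 + 25 = 424, q_5 = 7*16 + 7 = 119.
q_5 = 119 > 26, so the last convergent with denominator <= 26 is p_4/q_4 = 57/16.
The closest fraction with denominator <= 26 is either p_4/q_4 or the intermediate fraction (k*p_4 + p_3)/(k*q_4 + q_3) with the largest k >= 1 whose denominator stays <= 26; these approach x as k grows, and every other convergent or intermediate fraction in range is farther away.
Largest k: floor((26 - q_3)/q_4) = floor((26 - 7)/16) = 1.
That gives (1*57 + 25)/(1*16 + 7) = 82/23.
Compare the errors: |x - 57/16| = |424*16 - 57*119|/(119*16) = 1/1904, and |x - 82/23| = |424*23 - 82*119|/(119*23) = 6/2737.
Cross-multiplying, 1*2737 = 2737 < 11424 = 6*1904, so 1/1904 is smaller: the convergent 57/16 is closer to x than 82/23.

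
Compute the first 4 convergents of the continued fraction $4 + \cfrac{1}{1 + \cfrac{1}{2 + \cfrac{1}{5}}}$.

4/1, 5/1, 14/3, 75/16

Using the convergent recurrence p_i = a_i*p_{i-1} + p_{i-2}, q_i = a_i*q_{i-1} + q_{i-2} with p_{-2}=0, p_{-1}=1, q_{-2}=1, q_{-1}=0:
  i=0: a_0=4, p_0 = 4*1 + 0 = 4, q_0 = 4*0 + 1 = 1.
  i=1: a_1=1, p_1 = 1*4 + 1 = 5, q_1 = 1*1 + 0 = 1.
  i=2: a_2=2, p_2 = 2*5 + 4 = 14, q_2 = 2*1 + 1 = 3.
  i=3: a_3=5, p_3 = 5*14 + 5 = 75, q_3 = 5*3 + 1 = 16.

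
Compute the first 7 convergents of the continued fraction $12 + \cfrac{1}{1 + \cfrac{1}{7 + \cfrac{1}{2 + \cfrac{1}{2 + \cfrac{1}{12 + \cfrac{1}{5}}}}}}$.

12/1, 13/1, 103/8, 219/17, 541/42, 6711/521, 34096/2647

Using the convergent recurrence p_i = a_i*p_{i-1} + p_{i-2}, q_i = a_i*q_{i-1} + q_{i-2} with p_{-2}=0, p_{-1}=1, q_{-2}=1, q_{-1}=0:
  i=0: a_0=12, p_0 = 12*1 + 0 = 12, q_0 = 12*0 + 1 = 1.
  i=1: a_1=1, p_1 = 1*12 + 1 = 13, q_1 = 1*1 + 0 = 1.
  i=2: a_2=7, p_2 = 7*13 + 12 = 103, q_2 = 7*1 + 1 = 8.
  i=3: a_3=2, p_3 = 2*103 + 13 = 219, q_3 = 2*8 + 1 = 17.
  i=4: a_4=2, p_4 = 2*219 + 103 = 541, q_4 = 2*17 + 8 = 42.
  i=5: a_5=12, p_5 = 12*541 + 219 = 6711, q_5 = 12*42 + 17 = 521.
  i=6: a_6=5, p_6 = 5*6711 + 541 = 34096, q_6 = 5*521 + 42 = 2647.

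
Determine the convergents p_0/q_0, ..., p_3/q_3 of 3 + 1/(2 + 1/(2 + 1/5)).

Using the convergent recurrence p_i = a_i*p_{i-1} + p_{i-2}, q_i = a_i*q_{i-1} + q_{i-2} with p_{-2}=0, p_{-1}=1, q_{-2}=1, q_{-1}=0:
  i=0: a_0=3, p_0 = 3*1 + 0 = 3, q_0 = 3*0 + 1 = 1.
  i=1: a_1=2, p_1 = 2*3 + 1 = 7, q_1 = 2*1 + 0 = 2.
  i=2: a_2=2, p_2 = 2*7 + 3 = 17, q_2 = 2*2 + 1 = 5.
  i=3: a_3=5, p_3 = 5*17 + 7 = 92, q_3 = 5*5 + 2 = 27.

3/1, 7/2, 17/5, 92/27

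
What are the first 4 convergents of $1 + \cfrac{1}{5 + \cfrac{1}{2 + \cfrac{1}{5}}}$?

Using the convergent recurrence p_i = a_i*p_{i-1} + p_{i-2}, q_i = a_i*q_{i-1} + q_{i-2} with p_{-2}=0, p_{-1}=1, q_{-2}=1, q_{-1}=0:
  i=0: a_0=1, p_0 = 1*1 + 0 = 1, q_0 = 1*0 + 1 = 1.
  i=1: a_1=5, p_1 = 5*1 + 1 = 6, q_1 = 5*1 + 0 = 5.
  i=2: a_2=2, p_2 = 2*6 + 1 = 13, q_2 = 2*5 + 1 = 11.
  i=3: a_3=5, p_3 = 5*13 + 6 = 71, q_3 = 5*11 + 5 = 60.

1/1, 6/5, 13/11, 71/60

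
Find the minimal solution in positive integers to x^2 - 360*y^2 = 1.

(x, y) = (19, 1)

First expand sqrt(360) as a continued fraction. With x_i = (sqrt(360) + m_i)/d_i and (m_0, d_0) = (0, 1): a_0 = floor(sqrt(360)) = 18, since 18^2 = 324 <= 360 < 361 = 19^2.
Iterate m_{i+1} = d_i*a_i - m_i, d_{i+1} = (360 - m_{i+1}^2)/d_i, a_{i+1} = floor((a_0 + m_{i+1})/d_{i+1}):
  m_1 = 1*18 - 0 = 18, d_1 = (360 - 18^2)/1 = 36/1 = 36, a_1 = floor((18 + 18)/36) = 1.
  m_2 = 36*1 - 18 = 18, d_2 = (360 - 18^2)/36 = 36/36 = 1, a_2 = floor((18 + 18)/1) = 36.
  m_3 = 1*36 - 18 = 18, d_3 = (360 - 18^2)/1 = 36/1 = 36: (m_3, d_3) = (m_1, d_1) = (18, 36), so from here the quotients repeat a_1, a_2; the period length is 2.
So sqrt(360) = [18; (1, 36)] with period length k = 2.
k is even, so the fundamental solution of x^2 - 360y^2 = 1 is (p_{k-1}, q_{k-1}) = (p_1, q_1); compute convergents through index 1.
Convergents (p_i = a_i*p_{i-1} + p_{i-2}, q_i = a_i*q_{i-1} + q_{i-2} with p_{-2}=0, p_{-1}=1, q_{-2}=1, q_{-1}=0):
  i=0: a_0=18, p_0 = 18*1 + 0 = 18, q_0 = 18*0 + 1 = 1.
  i=1: a_1=1, p_1 = 1*18 + 1 = 19, q_1 = 1*1 + 0 = 1.
Check: 19^2 - 360*1^2 = 361 - 360 = 1, so (x, y) = (19, 1) solves the equation, and by the theorem it is the least positive solution.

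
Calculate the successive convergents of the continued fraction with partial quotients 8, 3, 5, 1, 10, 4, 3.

Using the convergent recurrence p_i = a_i*p_{i-1} + p_{i-2}, q_i = a_i*q_{i-1} + q_{i-2} with p_{-2}=0, p_{-1}=1, q_{-2}=1, q_{-1}=0:
  i=0: a_0=8, p_0 = 8*1 + 0 = 8, q_0 = 8*0 + 1 = 1.
  i=1: a_1=3, p_1 = 3*8 + 1 = 25, q_1 = 3*1 + 0 = 3.
  i=2: a_2=5, p_2 = 5*25 + 8 = 133, q_2 = 5*3 + 1 = 16.
  i=3: a_3=1, p_3 = 1*133 + 25 = 158, q_3 = 1*16 + 3 = 19.
  i=4: a_4=10, p_4 = 10*158 + 133 = 1713, q_4 = 10*19 + 16 = 206.
  i=5: a_5=4, p_5 = 4*1713 + 158 = 7010, q_5 = 4*206 + 19 = 843.
  i=6: a_6=3, p_6 = 3*7010 + 1713 = 22743, q_6 = 3*843 + 206 = 2735.

8/1, 25/3, 133/16, 158/19, 1713/206, 7010/843, 22743/2735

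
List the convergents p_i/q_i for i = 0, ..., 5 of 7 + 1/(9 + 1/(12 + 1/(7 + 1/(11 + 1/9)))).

Using the convergent recurrence p_i = a_i*p_{i-1} + p_{i-2}, q_i = a_i*q_{i-1} + q_{i-2} with p_{-2}=0, p_{-1}=1, q_{-2}=1, q_{-1}=0:
  i=0: a_0=7, p_0 = 7*1 + 0 = 7, q_0 = 7*0 + 1 = 1.
  i=1: a_1=9, p_1 = 9*7 + 1 = 64, q_1 = 9*1 + 0 = 9.
  i=2: a_2=12, p_2 = 12*64 + 7 = 775, q_2 = 12*9 + 1 = 109.
  i=3: a_3=7, p_3 = 7*775 + 64 = 5489, q_3 = 7*109 + 9 = 772.
  i=4: a_4=11, p_4 = 11*5489 + 775 = 61154, q_4 = 11*772 + 109 = 8601.
  i=5: a_5=9, p_5 = 9*61154 + 5489 = 555875, q_5 = 9*8601 + 772 = 78181.

7/1, 64/9, 775/109, 5489/772, 61154/8601, 555875/78181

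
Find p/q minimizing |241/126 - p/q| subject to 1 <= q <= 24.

Expand x = 241/126 as a continued fraction with the Euclidean algorithm:
  241 = 1*126 + 115, so a_0 = 1.
  126 = 1*115 + 11, so a_1 = 1.
  115 = 10*11 + 5, so a_2 = 10.
  11 = 2*5 + 1, so a_3 = 2.
  5 = 5*1 + 0, so a_4 = 5.
so x = [1; 1, 10, 2, 5].
Convergents (p_i = a_i*p_{i-1} + p_{i-2}, q_i = a_i*q_{i-1} + q_{i-2} with p_{-2}=0, p_{-1}=1, q_{-2}=1, q_{-1}=0), until the denominator exceeds 24:
  i=0: a_0=1, p_0 = 1*1 + 0 = 1, q_0 = 1*0 + 1 = 1.
  i=1: a_1=1, p_1 = 1*1 + 1 = 2, q_1 = 1*1 + 0 = 1.
  i=2: a_2=10, p_2 = 10*2 + 1 = 21, q_2 = 10*1 + 1 = 11.
  i=3: a_3=2, p_3 = 2*21 + 2 = 44, q_3 = 2*11 + 1 = 23.
  i=4: a_4=5, p_4 = 5*44 + 21 = 241, q_4 = 5*23 + 11 = 126.
q_4 = 126 > 24, so the last convergent with denominator <= 24 is p_3/q_3 = 44/23.
The closest fraction with denominator <= 24 is either p_3/q_3 or the intermediate fraction (k*p_3 + p_2)/(k*q_3 + q_2) with the largest k >= 1 whose denominator stays <= 24; these approach x as k grows, and every other convergent or intermediate fraction in range is farther away.
Largest k: floor((24 - q_2)/q_3) = floor((24 - 11)/23) = 0.
Since k = 0, no intermediate fraction beyond p_3/q_3 has denominator <= 24, so the convergent 44/23 is the closest (its error is |241*23 - 44*126|/(126*23) = 1/2898).

44/23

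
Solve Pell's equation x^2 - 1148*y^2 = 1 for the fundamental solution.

(x, y) = (165887, 4896)

First expand sqrt(1148) as a continued fraction. With x_i = (sqrt(1148) + m_i)/d_i and (m_0, d_0) = (0, 1): a_0 = floor(sqrt(1148)) = 33, since 33^2 = 1089 <= 1148 < 1156 = 34^2.
Iterate m_{i+1} = d_i*a_i - m_i, d_{i+1} = (1148 - m_{i+1}^2)/d_i, a_{i+1} = floor((a_0 + m_{i+1})/d_{i+1}):
  m_1 = 1*33 - 0 = 33, d_1 = (1148 - 33^2)/1 = 59/1 = 59, a_1 = floor((33 + 33)/59) = 1.
  m_2 = 59*1 - 33 = 26, d_2 = (1148 - 26^2)/59 = 472/59 = 8, a_2 = floor((33 + 26)/8) = 7.
  m_3 = 8*7 - 26 = 30, d_3 = (1148 - 30^2)/8 = 248/8 = 31, a_3 = floor((33 + 30)/31) = 2.
  m_4 = 31*2 - 30 = 32, d_4 = (1148 - 32^2)/31 = 124/31 = 4, a_4 = floor((33 + 32)/4) = 16.
  m_5 = 4*16 - 32 = 32, d_5 = (1148 - 32^2)/4 = 124/4 = 31, a_5 = floor((33 + 32)/31) = 2.
  m_6 = 31*2 - 32 = 30, d_6 = (1148 - 30^2)/31 = 248/31 = 8, a_6 = floor((33 + 30)/8) = 7.
  m_7 = 8*7 - 30 = 26, d_7 = (1148 - 26^2)/8 = 472/8 = 59, a_7 = floor((33 + 26)/59) = 1.
  m_8 = 59*1 - 26 = 33, d_8 = (1148 - 33^2)/59 = 59/59 = 1, a_8 = floor((33 + 33)/1) = 66.
  m_9 = 1*66 - 33 = 33, d_9 = (1148 - 33^2)/1 = 59/1 = 59: (m_9, d_9) = (m_1, d_1) = (33, 59), so from here the quotients repeat a_1, ..., a_8; the period length is 8.
So sqrt(1148) = [33; (1, 7, 2, 16, 2, 7, 1, 66)] with period length k = 8.
k is even, so the fundamental solution of x^2 - 1148y^2 = 1 is (p_{k-1}, q_{k-1}) = (p_7, q_7); compute convergents through index 7.
Convergents (p_i = a_i*p_{i-1} + p_{i-2}, q_i = a_i*q_{i-1} + q_{i-2} with p_{-2}=0, p_{-1}=1, q_{-2}=1, q_{-1}=0):
  i=0: a_0=33, p_0 = 33*1 + 0 = 33, q_0 = 33*0 + 1 = 1.
  i=1: a_1=1, p_1 = 1*33 + 1 = 34, q_1 = 1*1 + 0 = 1.
  i=2: a_2=7, p_2 = 7*34 + 33 = 271, q_2 = 7*1 + 1 = 8.
  i=3: a_3=2, p_3 = 2*271 + 34 = 576, q_3 = 2*8 + 1 = 17.
  i=4: a_4=16, p_4 = 16*576 + 271 = 9487, q_4 = 16*17 + 8 = 280.
  i=5: a_5=2, p_5 = 2*9487 + 576 = 19550, q_5 = 2*280 + 17 = 577.
  i=6: a_6=7, p_6 = 7*19550 + 9487 = 146337, q_6 = 7*577 + 280 = 4319.
  i=7: a_7=1, p_7 = 1*146337 + 19550 = 165887, q_7 = 1*4319 + 577 = 4896.
Check: 165887^2 - 1148*4896^2 = 27518496769 - 27518496768 = 1, so (x, y) = (165887, 4896) solves the equation, and by the theorem it is the least positive solution.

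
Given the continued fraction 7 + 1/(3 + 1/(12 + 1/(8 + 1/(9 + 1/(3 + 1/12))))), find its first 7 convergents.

7/1, 22/3, 271/37, 2190/299, 19981/2728, 62133/8483, 765577/104524

Using the convergent recurrence p_i = a_i*p_{i-1} + p_{i-2}, q_i = a_i*q_{i-1} + q_{i-2} with p_{-2}=0, p_{-1}=1, q_{-2}=1, q_{-1}=0:
  i=0: a_0=7, p_0 = 7*1 + 0 = 7, q_0 = 7*0 + 1 = 1.
  i=1: a_1=3, p_1 = 3*7 + 1 = 22, q_1 = 3*1 + 0 = 3.
  i=2: a_2=12, p_2 = 12*22 + 7 = 271, q_2 = 12*3 + 1 = 37.
  i=3: a_3=8, p_3 = 8*271 + 22 = 2190, q_3 = 8*37 + 3 = 299.
  i=4: a_4=9, p_4 = 9*2190 + 271 = 19981, q_4 = 9*299 + 37 = 2728.
  i=5: a_5=3, p_5 = 3*19981 + 2190 = 62133, q_5 = 3*2728 + 299 = 8483.
  i=6: a_6=12, p_6 = 12*62133 + 19981 = 765577, q_6 = 12*8483 + 2728 = 104524.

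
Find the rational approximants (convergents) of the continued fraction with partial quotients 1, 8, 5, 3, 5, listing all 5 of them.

1/1, 9/8, 46/41, 147/131, 781/696

Using the convergent recurrence p_i = a_i*p_{i-1} + p_{i-2}, q_i = a_i*q_{i-1} + q_{i-2} with p_{-2}=0, p_{-1}=1, q_{-2}=1, q_{-1}=0:
  i=0: a_0=1, p_0 = 1*1 + 0 = 1, q_0 = 1*0 + 1 = 1.
  i=1: a_1=8, p_1 = 8*1 + 1 = 9, q_1 = 8*1 + 0 = 8.
  i=2: a_2=5, p_2 = 5*9 + 1 = 46, q_2 = 5*8 + 1 = 41.
  i=3: a_3=3, p_3 = 3*46 + 9 = 147, q_3 = 3*41 + 8 = 131.
  i=4: a_4=5, p_4 = 5*147 + 46 = 781, q_4 = 5*131 + 41 = 696.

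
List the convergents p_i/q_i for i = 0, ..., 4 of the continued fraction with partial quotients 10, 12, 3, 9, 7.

10/1, 121/12, 373/37, 3478/345, 24719/2452

Using the convergent recurrence p_i = a_i*p_{i-1} + p_{i-2}, q_i = a_i*q_{i-1} + q_{i-2} with p_{-2}=0, p_{-1}=1, q_{-2}=1, q_{-1}=0:
  i=0: a_0=10, p_0 = 10*1 + 0 = 10, q_0 = 10*0 + 1 = 1.
  i=1: a_1=12, p_1 = 12*10 + 1 = 121, q_1 = 12*1 + 0 = 12.
  i=2: a_2=3, p_2 = 3*121 + 10 = 373, q_2 = 3*12 + 1 = 37.
  i=3: a_3=9, p_3 = 9*373 + 121 = 3478, q_3 = 9*37 + 12 = 345.
  i=4: a_4=7, p_4 = 7*3478 + 373 = 24719, q_4 = 7*345 + 37 = 2452.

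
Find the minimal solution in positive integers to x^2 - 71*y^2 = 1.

First expand sqrt(71) as a continued fraction. With x_i = (sqrt(71) + m_i)/d_i and (m_0, d_0) = (0, 1): a_0 = floor(sqrt(71)) = 8, since 8^2 = 64 <= 71 < 81 = 9^2.
Iterate m_{i+1} = d_i*a_i - m_i, d_{i+1} = (71 - m_{i+1}^2)/d_i, a_{i+1} = floor((a_0 + m_{i+1})/d_{i+1}):
  m_1 = 1*8 - 0 = 8, d_1 = (71 - 8^2)/1 = 7/1 = 7, a_1 = floor((8 + 8)/7) = 2.
  m_2 = 7*2 - 8 = 6, d_2 = (71 - 6^2)/7 = 35/7 = 5, a_2 = floor((8 + 6)/5) = 2.
  m_3 = 5*2 - 6 = 4, d_3 = (71 - 4^2)/5 = 55/5 = 11, a_3 = floor((8 + 4)/11) = 1.
  m_4 = 11*1 - 4 = 7, d_4 = (71 - 7^2)/11 = 22/11 = 2, a_4 = floor((8 + 7)/2) = 7.
  m_5 = 2*7 - 7 = 7, d_5 = (71 - 7^2)/2 = 22/2 = 11, a_5 = floor((8 + 7)/11) = 1.
  m_6 = 11*1 - 7 = 4, d_6 = (71 - 4^2)/11 = 55/11 = 5, a_6 = floor((8 + 4)/5) = 2.
  m_7 = 5*2 - 4 = 6, d_7 = (71 - 6^2)/5 = 35/5 = 7, a_7 = floor((8 + 6)/7) = 2.
  m_8 = 7*2 - 6 = 8, d_8 = (71 - 8^2)/7 = 7/7 = 1, a_8 = floor((8 + 8)/1) = 16.
  m_9 = 1*16 - 8 = 8, d_9 = (71 - 8^2)/1 = 7/1 = 7: (m_9, d_9) = (m_1, d_1) = (8, 7), so from here the quotients repeat a_1, ..., a_8; the period length is 8.
So sqrt(71) = [8; (2, 2, 1, 7, 1, 2, 2, 16)] with period length k = 8.
k is even, so the fundamental solution of x^2 - 71y^2 = 1 is (p_{k-1}, q_{k-1}) = (p_7, q_7); compute convergents through index 7.
Convergents (p_i = a_i*p_{i-1} + p_{i-2}, q_i = a_i*q_{i-1} + q_{i-2} with p_{-2}=0, p_{-1}=1, q_{-2}=1, q_{-1}=0):
  i=0: a_0=8, p_0 = 8*1 + 0 = 8, q_0 = 8*0 + 1 = 1.
  i=1: a_1=2, p_1 = 2*8 + 1 = 17, q_1 = 2*1 + 0 = 2.
  i=2: a_2=2, p_2 = 2*17 + 8 = 42, q_2 = 2*2 + 1 = 5.
  i=3: a_3=1, p_3 = 1*42 + 17 = 59, q_3 = 1*5 + 2 = 7.
  i=4: a_4=7, p_4 = 7*59 + 42 = 455, q_4 = 7*7 + 5 = 54.
  i=5: a_5=1, p_5 = 1*455 + 59 = 514, q_5 = 1*54 + 7 = 61.
  i=6: a_6=2, p_6 = 2*514 + 455 = 1483, q_6 = 2*61 + 54 = 176.
  i=7: a_7=2, p_7 = 2*1483 + 514 = 3480, q_7 = 2*176 + 61 = 413.
Check: 3480^2 - 71*413^2 = 12110400 - 12110399 = 1, so (x, y) = (3480, 413) solves the equation, and by the theorem it is the least positive solution.

(x, y) = (3480, 413)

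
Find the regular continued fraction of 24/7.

[3; 2, 3]

Run the Euclidean algorithm on 24 and 7; the successive quotients are the partial quotients a_0, a_1, ... (each step inverts the fractional part left over by the previous one):
  24 = 3*7 + 3, so a_0 = 3.
  7 = 2*3 + 1, so a_1 = 2.
  3 = 3*1 + 0, so a_2 = 3.
The remainder reaches 0 after 3 divisions, so the expansion has 3 partial quotients, read off in order.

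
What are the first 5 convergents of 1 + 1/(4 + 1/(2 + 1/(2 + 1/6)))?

1/1, 5/4, 11/9, 27/22, 173/141

Using the convergent recurrence p_i = a_i*p_{i-1} + p_{i-2}, q_i = a_i*q_{i-1} + q_{i-2} with p_{-2}=0, p_{-1}=1, q_{-2}=1, q_{-1}=0:
  i=0: a_0=1, p_0 = 1*1 + 0 = 1, q_0 = 1*0 + 1 = 1.
  i=1: a_1=4, p_1 = 4*1 + 1 = 5, q_1 = 4*1 + 0 = 4.
  i=2: a_2=2, p_2 = 2*5 + 1 = 11, q_2 = 2*4 + 1 = 9.
  i=3: a_3=2, p_3 = 2*11 + 5 = 27, q_3 = 2*9 + 4 = 22.
  i=4: a_4=6, p_4 = 6*27 + 11 = 173, q_4 = 6*22 + 9 = 141.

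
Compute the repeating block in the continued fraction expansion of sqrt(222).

[14; (1, 8, 1, 28)]

Write x_i = (sqrt(222) + m_i)/d_i with (m_0, d_0) = (0, 1). a_0 = floor(sqrt(222)) = 14, since 14^2 = 196 <= 222 < 225 = 15^2.
Iterate m_{i+1} = d_i*a_i - m_i, d_{i+1} = (222 - m_{i+1}^2)/d_i, a_{i+1} = floor((a_0 + m_{i+1})/d_{i+1}):
  m_1 = 1*14 - 0 = 14, d_1 = (222 - 14^2)/1 = 26/1 = 26, a_1 = floor((14 + 14)/26) = 1.
  m_2 = 26*1 - 14 = 12, d_2 = (222 - 12^2)/26 = 78/26 = 3, a_2 = floor((14 + 12)/3) = 8.
  m_3 = 3*8 - 12 = 12, d_3 = (222 - 12^2)/3 = 78/3 = 26, a_3 = floor((14 + 12)/26) = 1.
  m_4 = 26*1 - 12 = 14, d_4 = (222 - 14^2)/26 = 26/26 = 1, a_4 = floor((14 + 14)/1) = 28.
  m_5 = 1*28 - 14 = 14, d_5 = (222 - 14^2)/1 = 26/1 = 26: (m_5, d_5) = (m_1, d_1) = (14, 26), so from here the quotients repeat a_1, ..., a_4; the period length is 4.
Hence the expansion of sqrt(222) is a_0 = 14 followed by the repeating block 1, 8, 1, 28 (period 4).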